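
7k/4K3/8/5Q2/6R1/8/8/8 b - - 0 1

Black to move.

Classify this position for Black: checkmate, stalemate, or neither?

Black to move; black king on h8.
In check: no.
King squares — g7: attacked by Rg4; h7: attacked by Qf5; g8: attacked by Rg4.
Legal moves for Black: none.
Not in check and no legal moves → stalemate.

stalemate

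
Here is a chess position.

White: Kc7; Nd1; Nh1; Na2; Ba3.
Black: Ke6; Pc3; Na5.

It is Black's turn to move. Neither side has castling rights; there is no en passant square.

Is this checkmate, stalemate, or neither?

Black to move; black king on e6.
In check: no.
Legal moves for Black: Kf7, Kf6, Kf5, Ke5, Kd5, Nb7, Nc6, Nc4, Nb3, c2.
Black has 10 legal moves and is not in check → neither.

neither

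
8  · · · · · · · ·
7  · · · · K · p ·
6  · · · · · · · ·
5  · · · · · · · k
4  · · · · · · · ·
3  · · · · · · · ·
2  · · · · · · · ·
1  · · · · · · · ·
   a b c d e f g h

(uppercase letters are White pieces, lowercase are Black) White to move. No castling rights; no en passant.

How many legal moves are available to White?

7

White to move; king on e7.
In check: no.
Legal moves: Kf8, Ke8, Kd8, Kf7, Kd7, Ke6, Kd6.
Count: 7.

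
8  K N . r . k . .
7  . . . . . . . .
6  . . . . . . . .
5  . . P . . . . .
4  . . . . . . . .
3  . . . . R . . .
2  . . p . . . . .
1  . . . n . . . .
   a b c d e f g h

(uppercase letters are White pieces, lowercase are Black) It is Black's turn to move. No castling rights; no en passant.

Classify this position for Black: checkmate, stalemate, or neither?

neither

Black to move; black king on f8.
In check: no.
Legal moves for Black include: Kg8, Kg7, Kf7, Re8, Rc8, Rxb8+, Rd7, Rd6, Rd5, Rd4, Rd3, Rd2, Nxe3, Nc3, Nf2, Nb2, c1=Q, c1=R, ... (list truncated; more exist).
Black has legal moves and is not in check → neither.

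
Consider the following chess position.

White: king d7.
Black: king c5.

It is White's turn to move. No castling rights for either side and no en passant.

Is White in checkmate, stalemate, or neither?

neither

White to move; white king on d7.
In check: no.
Legal moves for White: Ke8, Kd8, Kc8, Ke7, Kc7, Ke6.
White has 6 legal moves and is not in check → neither.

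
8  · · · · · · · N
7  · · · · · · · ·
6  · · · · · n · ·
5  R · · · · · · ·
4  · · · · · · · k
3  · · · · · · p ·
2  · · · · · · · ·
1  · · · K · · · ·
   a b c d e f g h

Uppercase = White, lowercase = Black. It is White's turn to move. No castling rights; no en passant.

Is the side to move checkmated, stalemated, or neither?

White to move; white king on d1.
In check: no.
Legal moves for White include: Nf7, Ng6+, Ra8, Ra7, Ra6, Rh5+, Rg5, Rf5, Re5, Rd5, Rc5, Rb5, Ra4+, Ra3, Ra2, Ra1, Ke2, Kd2, ... (list truncated; more exist).
White has legal moves and is not in check → neither.

neither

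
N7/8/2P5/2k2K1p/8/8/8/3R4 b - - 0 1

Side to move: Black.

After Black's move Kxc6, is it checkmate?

After Kxc6: white king on f5; in check: no.
White is not in check, so this cannot be checkmate.

no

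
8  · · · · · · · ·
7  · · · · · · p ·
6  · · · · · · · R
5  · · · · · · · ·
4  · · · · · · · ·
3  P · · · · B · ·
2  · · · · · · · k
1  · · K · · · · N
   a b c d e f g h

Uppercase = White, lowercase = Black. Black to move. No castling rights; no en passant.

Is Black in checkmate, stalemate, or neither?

Black to move; black king on h2.
In check: yes, from the white rook on h6.
King squares — g1: available; h1: attacked by Bf3; g2: attacked by Bf3; g3: attacked by Nh1; h3: attacked by Rh6.
Legal moves for Black: Kg1, gxh6.
Black is in check but has 2 legal moves → neither.

neither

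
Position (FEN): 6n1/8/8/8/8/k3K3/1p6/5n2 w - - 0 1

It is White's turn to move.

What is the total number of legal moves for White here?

White to move; king on e3.
In check: yes, from the black knight on f1.
Legal moves: Kf4, Ke4, Kd4, Kf3, Kd3, Kf2, Ke2.
Count: 7.

7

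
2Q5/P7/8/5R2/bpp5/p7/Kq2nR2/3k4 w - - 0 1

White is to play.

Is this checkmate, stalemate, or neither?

White to move; white king on a2.
In check: yes, from the black queen on b2.
King squares — a1: attacked by Qb2; b1: attacked by Qb2; b2: attacked by Pa3; a3: attacked by Qb2; b3: attacked by Qb2.
Legal moves for White: none.
In check with no legal moves → checkmate.

checkmate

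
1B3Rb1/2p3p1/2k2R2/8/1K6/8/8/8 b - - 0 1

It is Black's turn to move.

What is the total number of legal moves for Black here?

Black to move; king on c6.
In check: yes, from the white rook on f6.
Legal moves: Kd7, Kb7, Kd5, Be6, gxf6.
Count: 5.

5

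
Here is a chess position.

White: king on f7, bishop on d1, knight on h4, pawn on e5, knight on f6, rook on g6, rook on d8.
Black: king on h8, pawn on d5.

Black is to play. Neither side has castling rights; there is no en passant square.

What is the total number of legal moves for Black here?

0

Black to move; king on h8.
In check: yes, from the white rook on d8.
Legal moves: none.
Count: 0.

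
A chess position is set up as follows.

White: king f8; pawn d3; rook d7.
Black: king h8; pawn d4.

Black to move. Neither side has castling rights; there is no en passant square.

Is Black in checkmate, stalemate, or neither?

stalemate

Black to move; black king on h8.
In check: no.
King squares — g7: attacked by Rd7; h7: attacked by Rd7; g8: attacked by Kf8.
Legal moves for Black: none.
Not in check and no legal moves → stalemate.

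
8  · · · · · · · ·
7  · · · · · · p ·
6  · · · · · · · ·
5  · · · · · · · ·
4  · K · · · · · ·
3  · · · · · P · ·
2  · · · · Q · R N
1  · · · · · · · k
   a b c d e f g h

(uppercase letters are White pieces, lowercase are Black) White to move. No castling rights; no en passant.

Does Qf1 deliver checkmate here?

After Qf1: black king on h1; in check: yes, from the white queen on f1.
King squares — g1: attacked by Qf1; g2: attacked by Qf1; h2: attacked by Rg2.
Black has no legal moves → checkmate.

yes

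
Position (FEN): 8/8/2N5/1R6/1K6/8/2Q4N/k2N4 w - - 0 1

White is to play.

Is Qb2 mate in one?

After Qb2: black king on a1; in check: yes, from the white queen on b2.
King squares — b1: attacked by Qb2; a2: attacked by Qb2; b2: attacked by Nd1.
Black has no legal moves → checkmate.

yes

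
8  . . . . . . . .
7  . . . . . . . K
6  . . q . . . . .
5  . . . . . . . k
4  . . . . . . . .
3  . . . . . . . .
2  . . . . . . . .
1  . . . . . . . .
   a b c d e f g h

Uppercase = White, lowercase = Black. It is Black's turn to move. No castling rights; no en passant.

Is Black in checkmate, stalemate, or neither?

Black to move; black king on h5.
In check: no.
Legal moves for Black include: Qe8, Qc8, Qa8, Qd7+, Qc7+, Qb7+, Qh6+, Qg6+, Qf6, Qe6, Qd6, Qb6, Qa6, Qd5, Qc5, Qb5, Qe4+, Qc4, ... (list truncated; more exist).
Black has legal moves and is not in check → neither.

neither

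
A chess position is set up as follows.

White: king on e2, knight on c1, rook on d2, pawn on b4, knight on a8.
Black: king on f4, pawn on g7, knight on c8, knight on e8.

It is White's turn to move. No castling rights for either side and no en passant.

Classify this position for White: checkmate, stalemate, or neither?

White to move; white king on e2.
In check: no.
Legal moves for White include: Nc7, Nb6, Kd3, Kf2, Kf1, Ke1, Kd1, Rd8, Rd7, Rd6, Rd5, Rd4+, Rd3, Rc2, Rb2, Ra2, Rd1, Nd3+, ... (list truncated; more exist).
White has legal moves and is not in check → neither.

neither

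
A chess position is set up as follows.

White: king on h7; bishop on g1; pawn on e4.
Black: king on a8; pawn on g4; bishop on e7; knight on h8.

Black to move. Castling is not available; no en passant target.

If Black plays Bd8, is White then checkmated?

After Bd8: white king on h7; in check: no.
White is not in check, so this cannot be checkmate.

no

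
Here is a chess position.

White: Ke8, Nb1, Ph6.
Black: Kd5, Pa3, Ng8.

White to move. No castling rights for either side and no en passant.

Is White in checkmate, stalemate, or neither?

neither

White to move; white king on e8.
In check: no.
Legal moves for White: Kf8, Kd8, Kf7, Kd7, Nc3+, Nxa3, Nd2, h7.
White has 8 legal moves and is not in check → neither.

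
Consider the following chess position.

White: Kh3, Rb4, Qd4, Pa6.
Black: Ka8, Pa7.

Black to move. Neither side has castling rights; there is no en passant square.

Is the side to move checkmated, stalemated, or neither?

stalemate

Black to move; black king on a8.
In check: no.
King squares — a7: own pawn; b7: attacked by Rb4; b8: attacked by Rb4.
Legal moves for Black: none.
Not in check and no legal moves → stalemate.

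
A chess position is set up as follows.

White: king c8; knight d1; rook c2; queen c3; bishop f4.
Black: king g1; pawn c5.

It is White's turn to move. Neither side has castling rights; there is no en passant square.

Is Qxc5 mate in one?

no

After Qxc5: black king on g1; in check: yes, from the white queen on c5.
Black has 2 legal replies: Kh1, Kf1.
In check but a legal move exists → not checkmate.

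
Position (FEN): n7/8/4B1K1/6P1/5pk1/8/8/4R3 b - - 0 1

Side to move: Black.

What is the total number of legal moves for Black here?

3

Black to move; king on g4.
In check: yes, from the white bishop on e6.
Legal moves: Kh4, Kg3, Kf3.
Count: 3.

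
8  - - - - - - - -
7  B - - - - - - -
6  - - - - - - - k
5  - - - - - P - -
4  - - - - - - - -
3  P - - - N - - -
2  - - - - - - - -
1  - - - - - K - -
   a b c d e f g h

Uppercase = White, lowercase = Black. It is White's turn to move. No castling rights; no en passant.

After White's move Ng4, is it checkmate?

no

After Ng4: black king on h6; in check: yes, from the white knight on g4.
Black has 4 legal replies: Kh7, Kg7, Kh5, Kg5.
In check but a legal move exists → not checkmate.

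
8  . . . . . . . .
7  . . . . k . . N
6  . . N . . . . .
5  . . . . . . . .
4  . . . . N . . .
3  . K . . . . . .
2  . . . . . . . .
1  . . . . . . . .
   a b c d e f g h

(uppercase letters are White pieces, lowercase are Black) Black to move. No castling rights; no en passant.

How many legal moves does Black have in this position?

4

Black to move; king on e7.
In check: yes, from the white knight on c6.
Legal moves: Ke8, Kf7, Kd7, Ke6.
Count: 4.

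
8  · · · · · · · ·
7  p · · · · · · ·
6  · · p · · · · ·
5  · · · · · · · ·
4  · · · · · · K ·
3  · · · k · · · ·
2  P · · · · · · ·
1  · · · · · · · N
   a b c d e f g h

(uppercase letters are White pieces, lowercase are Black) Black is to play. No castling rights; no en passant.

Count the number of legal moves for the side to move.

11

Black to move; king on d3.
In check: no.
Legal moves: Ke4, Kd4, Kc4, Ke3, Kc3, Ke2, Kd2, Kc2, a6, c5, a5.
Count: 11.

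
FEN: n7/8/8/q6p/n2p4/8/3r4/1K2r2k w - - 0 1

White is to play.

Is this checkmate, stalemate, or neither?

White to move; white king on b1.
In check: yes, from the black rook on e1.
King squares — a1: attacked by Re1; c1: attacked by Re1; a2: attacked by Rd2; b2: attacked by Rd2; c2: attacked by Rd2.
Legal moves for White: none.
In check with no legal moves → checkmate.

checkmate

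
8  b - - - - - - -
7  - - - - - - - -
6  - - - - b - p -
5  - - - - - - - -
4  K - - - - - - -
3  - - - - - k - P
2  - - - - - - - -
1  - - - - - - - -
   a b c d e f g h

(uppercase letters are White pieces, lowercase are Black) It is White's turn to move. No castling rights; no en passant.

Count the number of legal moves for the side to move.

5

White to move; king on a4.
In check: no.
Legal moves: Kb5, Ka5, Kb4, Ka3, h4.
Count: 5.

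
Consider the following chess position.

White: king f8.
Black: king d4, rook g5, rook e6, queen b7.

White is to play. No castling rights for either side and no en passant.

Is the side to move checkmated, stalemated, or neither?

stalemate

White to move; white king on f8.
In check: no.
King squares — e7: attacked by Re6; f7: attacked by Qb7; g7: attacked by Rg5; e8: attacked by Re6; g8: attacked by Rg5.
Legal moves for White: none.
Not in check and no legal moves → stalemate.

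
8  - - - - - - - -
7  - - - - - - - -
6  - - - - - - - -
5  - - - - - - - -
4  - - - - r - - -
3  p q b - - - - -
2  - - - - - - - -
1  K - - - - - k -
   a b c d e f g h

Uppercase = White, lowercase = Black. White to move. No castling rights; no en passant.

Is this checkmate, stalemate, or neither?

White to move; white king on a1.
In check: yes, from the black bishop on c3.
King squares — b1: attacked by Qb3; a2: attacked by Qb3; b2: attacked by Pa3.
Legal moves for White: none.
In check with no legal moves → checkmate.

checkmate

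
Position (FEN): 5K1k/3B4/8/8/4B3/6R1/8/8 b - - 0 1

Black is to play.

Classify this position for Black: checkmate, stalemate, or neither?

stalemate

Black to move; black king on h8.
In check: no.
King squares — g7: attacked by Rg3; h7: attacked by Be4; g8: attacked by Rg3.
Legal moves for Black: none.
Not in check and no legal moves → stalemate.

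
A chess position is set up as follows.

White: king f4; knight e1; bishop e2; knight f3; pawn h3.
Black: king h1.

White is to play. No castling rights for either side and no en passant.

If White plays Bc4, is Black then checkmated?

After Bc4: black king on h1; in check: no.
Black is not in check, so this cannot be checkmate.

no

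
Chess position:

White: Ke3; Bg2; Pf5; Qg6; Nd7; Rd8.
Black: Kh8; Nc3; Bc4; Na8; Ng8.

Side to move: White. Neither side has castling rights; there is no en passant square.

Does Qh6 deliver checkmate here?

yes

After Qh6: black king on h8; in check: yes, from the white queen on h6.
King squares — g7: attacked by Qh6; h7: attacked by Qh6; g8: own knight.
Black has no legal moves → checkmate.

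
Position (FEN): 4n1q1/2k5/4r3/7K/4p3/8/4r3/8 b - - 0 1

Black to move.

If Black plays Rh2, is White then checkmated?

After Rh2: white king on h5; in check: yes, from the black rook on h2.
King squares — g4: attacked by Qg8; h4: attacked by Rh2; g5: attacked by Qg8; g6: attacked by Re6; h6: attacked by Rh2.
White has no legal moves → checkmate.

yes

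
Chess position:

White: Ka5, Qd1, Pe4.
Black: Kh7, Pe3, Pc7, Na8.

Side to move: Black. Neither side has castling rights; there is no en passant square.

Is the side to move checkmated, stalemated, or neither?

Black to move; black king on h7.
In check: no.
Legal moves for Black: Nb6, Kh8, Kg8, Kg7, Kh6, Kg6, c6, e2, c5.
Black has 9 legal moves and is not in check → neither.

neither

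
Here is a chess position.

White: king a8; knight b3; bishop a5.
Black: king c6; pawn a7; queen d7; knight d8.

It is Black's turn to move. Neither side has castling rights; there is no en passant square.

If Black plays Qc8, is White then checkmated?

After Qc8: white king on a8; in check: yes, from the black queen on c8.
White has 1 legal reply: Kxa7.
In check but a legal move exists → not checkmate.

no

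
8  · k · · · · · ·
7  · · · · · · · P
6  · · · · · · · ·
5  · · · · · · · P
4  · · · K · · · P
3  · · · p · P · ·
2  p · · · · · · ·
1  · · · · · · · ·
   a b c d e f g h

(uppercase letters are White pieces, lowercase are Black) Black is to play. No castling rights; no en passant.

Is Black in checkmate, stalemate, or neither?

Black to move; black king on b8.
In check: no.
Legal moves for Black: Kc8, Ka8, Kc7, Kb7, Ka7, d2, a1=Q+, a1=R, a1=B+, a1=N.
Black has 10 legal moves and is not in check → neither.

neither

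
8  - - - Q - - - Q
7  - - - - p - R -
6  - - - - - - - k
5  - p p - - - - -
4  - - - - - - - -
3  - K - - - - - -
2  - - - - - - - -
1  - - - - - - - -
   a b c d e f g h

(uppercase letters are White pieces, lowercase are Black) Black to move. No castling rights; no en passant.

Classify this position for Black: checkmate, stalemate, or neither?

Black to move; black king on h6.
In check: yes, from the white queen on h8.
King squares — g5: attacked by Rg7; h5: attacked by Qh8; g6: attacked by Rg7; g7: attacked by Qh8; h7: attacked by Rg7.
Legal moves for Black: none.
In check with no legal moves → checkmate.

checkmate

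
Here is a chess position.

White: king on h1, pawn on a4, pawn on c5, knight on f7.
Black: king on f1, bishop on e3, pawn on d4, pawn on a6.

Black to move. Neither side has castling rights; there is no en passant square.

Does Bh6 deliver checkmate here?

After Bh6: white king on h1; in check: no.
White is not in check, so this cannot be checkmate.

no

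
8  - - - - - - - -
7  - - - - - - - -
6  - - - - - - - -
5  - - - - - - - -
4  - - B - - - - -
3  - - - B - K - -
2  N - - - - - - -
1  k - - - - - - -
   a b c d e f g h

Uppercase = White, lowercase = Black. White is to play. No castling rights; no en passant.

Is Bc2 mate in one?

After Bc2: black king on a1; in check: no.
Black is not in check, so this cannot be checkmate.

no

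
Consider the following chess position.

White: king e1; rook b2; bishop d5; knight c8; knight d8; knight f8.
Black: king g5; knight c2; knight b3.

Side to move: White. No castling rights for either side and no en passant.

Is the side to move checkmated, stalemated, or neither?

White to move; white king on e1.
In check: yes, from the black knight on c2.
King squares — d1: available; f1: available; d2: attacked by Nb3; e2: available; f2: available.
Legal moves for White: Kf2, Ke2, Kf1, Kd1, Rxc2.
White is in check but has 5 legal moves → neither.

neither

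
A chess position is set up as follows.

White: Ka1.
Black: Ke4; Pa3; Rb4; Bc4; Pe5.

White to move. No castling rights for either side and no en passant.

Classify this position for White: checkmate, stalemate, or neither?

stalemate

White to move; white king on a1.
In check: no.
King squares — b1: attacked by Rb4; a2: attacked by Bc4; b2: attacked by Pa3.
Legal moves for White: none.
Not in check and no legal moves → stalemate.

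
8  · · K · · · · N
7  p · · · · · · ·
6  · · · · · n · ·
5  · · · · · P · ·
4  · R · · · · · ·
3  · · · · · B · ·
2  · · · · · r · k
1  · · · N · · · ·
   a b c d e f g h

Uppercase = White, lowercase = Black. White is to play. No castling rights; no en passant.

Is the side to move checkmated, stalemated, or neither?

White to move; white king on c8.
In check: no.
Legal moves for White include: Nf7, Ng6, Kd8, Kb8, Kc7, Kb7, Rb8, Rb7, Rb6, Rb5, Rh4+, Rg4, Rf4, Re4, Rd4, Rc4, Ra4, Rb3, ... (list truncated; more exist).
White has legal moves and is not in check → neither.

neither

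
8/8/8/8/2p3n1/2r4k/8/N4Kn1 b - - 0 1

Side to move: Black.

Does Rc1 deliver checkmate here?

yes

After Rc1: white king on f1; in check: yes, from the black rook on c1.
King squares — e1: attacked by Rc1; g1: attacked by Rc1; e2: attacked by Ng1; f2: attacked by Ng4; g2: attacked by Kh3.
White has no legal moves → checkmate.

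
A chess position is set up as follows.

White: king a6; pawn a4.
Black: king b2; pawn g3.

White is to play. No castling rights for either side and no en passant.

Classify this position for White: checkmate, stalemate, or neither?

neither

White to move; white king on a6.
In check: no.
Legal moves for White: Kb7, Ka7, Kb6, Kb5, Ka5, a5.
White has 6 legal moves and is not in check → neither.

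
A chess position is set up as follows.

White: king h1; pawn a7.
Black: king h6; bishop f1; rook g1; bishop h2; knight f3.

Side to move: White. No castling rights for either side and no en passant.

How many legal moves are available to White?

White to move; king on h1.
In check: yes, from the black rook on g1.
Legal moves: none.
Count: 0.

0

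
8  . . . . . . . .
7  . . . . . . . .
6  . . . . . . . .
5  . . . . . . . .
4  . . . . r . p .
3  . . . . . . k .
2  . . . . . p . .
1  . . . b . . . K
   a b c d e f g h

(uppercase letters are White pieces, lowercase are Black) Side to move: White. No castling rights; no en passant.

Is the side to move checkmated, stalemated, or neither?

stalemate

White to move; white king on h1.
In check: no.
King squares — g1: attacked by Pf2; g2: attacked by Kg3; h2: attacked by Kg3.
Legal moves for White: none.
Not in check and no legal moves → stalemate.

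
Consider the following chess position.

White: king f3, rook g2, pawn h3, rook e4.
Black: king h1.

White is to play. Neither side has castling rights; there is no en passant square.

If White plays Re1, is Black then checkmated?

yes

After Re1: black king on h1; in check: yes, from the white rook on e1.
King squares — g1: attacked by Re1; g2: attacked by Kf3; h2: attacked by Rg2.
Black has no legal moves → checkmate.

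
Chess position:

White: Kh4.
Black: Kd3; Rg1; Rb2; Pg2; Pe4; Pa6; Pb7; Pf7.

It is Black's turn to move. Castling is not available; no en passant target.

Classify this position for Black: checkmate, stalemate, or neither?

Black to move; black king on d3.
In check: no.
Legal moves for Black include: Kd4, Kc4, Ke3, Kc3, Ke2, Kd2, Kc2, Rb6, Rb5, Rb4, Rb3, Rf2, Re2, Rd2, Rc2, Ra2, Rbb1, Rh1+, ... (list truncated; more exist).
Black has legal moves and is not in check → neither.

neither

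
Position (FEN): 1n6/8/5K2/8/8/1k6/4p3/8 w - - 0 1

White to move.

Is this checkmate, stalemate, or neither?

White to move; white king on f6.
In check: no.
Legal moves for White: Kg7, Kf7, Ke7, Kg6, Ke6, Kg5, Kf5, Ke5.
White has 8 legal moves and is not in check → neither.

neither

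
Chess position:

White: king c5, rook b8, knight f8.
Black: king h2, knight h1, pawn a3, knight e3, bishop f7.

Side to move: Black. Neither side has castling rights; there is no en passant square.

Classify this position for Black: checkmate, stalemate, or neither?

neither

Black to move; black king on h2.
In check: no.
Legal moves for Black include: Bg8, Be8, Bg6, Be6, Bh5, Bd5, Bc4, Bb3, Ba2, Nf5, Nd5, Ng4, Nc4, Ng2, Nc2, Nf1, Nd1, Kh3, ... (list truncated; more exist).
Black has legal moves and is not in check → neither.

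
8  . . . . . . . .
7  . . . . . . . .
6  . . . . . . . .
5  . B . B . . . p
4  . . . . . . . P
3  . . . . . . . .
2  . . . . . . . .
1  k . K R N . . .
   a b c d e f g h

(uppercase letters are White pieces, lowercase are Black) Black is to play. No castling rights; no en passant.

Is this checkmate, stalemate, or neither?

stalemate

Black to move; black king on a1.
In check: no.
King squares — b1: attacked by Kc1; a2: attacked by Bd5; b2: attacked by Kc1.
Legal moves for Black: none.
Not in check and no legal moves → stalemate.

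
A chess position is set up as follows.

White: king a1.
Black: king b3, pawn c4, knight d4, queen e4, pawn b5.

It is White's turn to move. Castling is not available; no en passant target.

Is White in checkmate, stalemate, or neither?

White to move; white king on a1.
In check: no.
King squares — b1: attacked by Qe4; a2: attacked by Kb3; b2: attacked by Kb3.
Legal moves for White: none.
Not in check and no legal moves → stalemate.

stalemate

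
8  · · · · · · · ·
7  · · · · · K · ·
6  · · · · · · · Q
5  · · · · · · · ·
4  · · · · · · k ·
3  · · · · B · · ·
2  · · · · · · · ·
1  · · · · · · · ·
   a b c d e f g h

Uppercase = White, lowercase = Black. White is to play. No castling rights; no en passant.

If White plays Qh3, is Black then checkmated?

no

After Qh3: black king on g4; in check: yes, from the white queen on h3.
Black has 1 legal reply: Kxh3.
In check but a legal move exists → not checkmate.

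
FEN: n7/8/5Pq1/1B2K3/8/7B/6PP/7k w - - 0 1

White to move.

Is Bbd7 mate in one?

After Bbd7: black king on h1; in check: no.
Black is not in check, so this cannot be checkmate.

no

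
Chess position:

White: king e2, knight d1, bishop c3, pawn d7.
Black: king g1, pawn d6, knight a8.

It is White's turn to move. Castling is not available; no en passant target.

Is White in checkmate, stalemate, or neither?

White to move; white king on e2.
In check: no.
Legal moves for White include: Bh8, Bg7, Bf6, Be5, Ba5, Bd4+, Bb4, Bd2, Bb2, Be1, Ba1, Kf3, Ke3, Kd3, Kd2, Ke1, Ne3, Nf2, ... (list truncated; more exist).
White has legal moves and is not in check → neither.

neither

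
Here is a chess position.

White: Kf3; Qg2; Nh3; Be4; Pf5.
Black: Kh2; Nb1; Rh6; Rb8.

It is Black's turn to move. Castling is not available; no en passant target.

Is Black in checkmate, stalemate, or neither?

Black to move; black king on h2.
In check: yes, from the white queen on g2.
King squares — g1: attacked by Qg2; h1: attacked by Qg2; g2: attacked by Kf3; g3: attacked by Qg2; h3: attacked by Qg2.
Legal moves for Black: none.
In check with no legal moves → checkmate.

checkmate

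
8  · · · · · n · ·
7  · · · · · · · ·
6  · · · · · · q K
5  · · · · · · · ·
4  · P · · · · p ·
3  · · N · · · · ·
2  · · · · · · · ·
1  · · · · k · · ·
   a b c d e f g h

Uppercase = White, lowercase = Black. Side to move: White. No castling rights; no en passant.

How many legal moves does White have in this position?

White to move; king on h6.
In check: yes, from the black queen on g6.
Legal moves: none.
Count: 0.

0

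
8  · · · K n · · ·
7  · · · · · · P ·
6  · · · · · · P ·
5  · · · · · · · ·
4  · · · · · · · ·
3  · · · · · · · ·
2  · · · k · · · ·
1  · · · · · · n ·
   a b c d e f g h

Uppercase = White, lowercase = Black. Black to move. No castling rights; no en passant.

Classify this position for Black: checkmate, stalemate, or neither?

Black to move; black king on d2.
In check: no.
Legal moves for Black: Nxg7, Nc7, Nf6, Nd6, Ke3, Kd3, Kc3, Ke2, Kc2, Ke1, Kd1, Kc1, Nh3, Nf3, Ne2.
Black has 15 legal moves and is not in check → neither.

neither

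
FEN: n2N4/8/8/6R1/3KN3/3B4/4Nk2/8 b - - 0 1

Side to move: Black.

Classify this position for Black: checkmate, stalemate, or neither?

Black to move; black king on f2.
In check: yes, from the white knight on e4.
King squares — e1: available; f1: available; g1: attacked by Ne2; e2: attacked by Bd3; g2: attacked by Rg5; e3: attacked by Kd4; f3: available; g3: attacked by Ne2.
Legal moves for Black: Kf3, Kf1, Ke1.
Black is in check but has 3 legal moves → neither.

neither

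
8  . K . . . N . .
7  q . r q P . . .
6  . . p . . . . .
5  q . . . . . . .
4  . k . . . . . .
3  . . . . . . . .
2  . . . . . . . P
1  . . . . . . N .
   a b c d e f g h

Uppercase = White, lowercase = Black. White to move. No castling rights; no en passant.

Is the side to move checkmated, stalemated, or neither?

White to move; white king on b8.
In check: yes, from the black queen on a7.
King squares — a7: attacked by Qa5; b7: attacked by Qa7; c7: attacked by Qa5; a8: attacked by Qa7; c8: attacked by Rc7.
Legal moves for White: none.
In check with no legal moves → checkmate.

checkmate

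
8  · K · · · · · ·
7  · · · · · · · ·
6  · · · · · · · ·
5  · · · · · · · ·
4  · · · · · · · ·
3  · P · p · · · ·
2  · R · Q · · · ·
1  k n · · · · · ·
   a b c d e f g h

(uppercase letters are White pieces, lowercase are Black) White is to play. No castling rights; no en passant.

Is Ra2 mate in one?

After Ra2: black king on a1; in check: yes, from the white rook on a2.
King squares — b1: own knight; a2: attacked by Qd2; b2: attacked by Ra2.
Black has no legal moves → checkmate.

yes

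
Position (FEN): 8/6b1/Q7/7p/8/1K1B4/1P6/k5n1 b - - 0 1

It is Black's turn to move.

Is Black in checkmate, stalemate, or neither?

checkmate

Black to move; black king on a1.
In check: yes, from the white queen on a6.
King squares — b1: attacked by Bd3; a2: attacked by Kb3; b2: attacked by Kb3.
Legal moves for Black: none.
In check with no legal moves → checkmate.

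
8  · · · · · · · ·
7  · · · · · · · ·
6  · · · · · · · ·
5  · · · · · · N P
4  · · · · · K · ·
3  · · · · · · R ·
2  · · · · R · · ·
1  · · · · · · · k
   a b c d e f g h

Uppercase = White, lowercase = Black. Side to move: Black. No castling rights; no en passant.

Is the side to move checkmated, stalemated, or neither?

Black to move; black king on h1.
In check: no.
King squares — g1: attacked by Rg3; g2: attacked by Re2; h2: attacked by Re2.
Legal moves for Black: none.
Not in check and no legal moves → stalemate.

stalemate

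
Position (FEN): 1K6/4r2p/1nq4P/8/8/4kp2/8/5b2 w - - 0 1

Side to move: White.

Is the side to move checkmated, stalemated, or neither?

White to move; white king on b8.
In check: no.
King squares — a7: attacked by Re7; b7: attacked by Qc6; c7: attacked by Qc6; a8: attacked by Nb6; c8: attacked by Nb6.
Legal moves for White: none.
Not in check and no legal moves → stalemate.

stalemate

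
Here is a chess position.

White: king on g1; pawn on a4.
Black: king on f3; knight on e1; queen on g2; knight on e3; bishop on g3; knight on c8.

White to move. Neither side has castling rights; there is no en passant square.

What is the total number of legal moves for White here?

0

White to move; king on g1.
In check: yes, from the black queen on g2.
Legal moves: none.
Count: 0.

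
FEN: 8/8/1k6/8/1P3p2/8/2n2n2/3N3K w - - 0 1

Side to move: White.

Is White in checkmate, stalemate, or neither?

White to move; white king on h1.
In check: yes, from the black knight on f2.
King squares — g1: available; g2: available; h2: available.
Legal moves for White: Kh2, Kg2, Kg1, Nxf2.
White is in check but has 4 legal moves → neither.

neither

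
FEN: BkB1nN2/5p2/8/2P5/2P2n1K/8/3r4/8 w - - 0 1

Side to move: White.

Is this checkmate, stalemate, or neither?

neither

White to move; white king on h4.
In check: no.
Legal moves for White include: Nh7, Nd7+, Ng6, Ne6, Bd7, Bcb7, Be6, Ba6, Bf5, Bg4, Bh3, Bab7, Bc6, Bd5, Be4, Bf3, Bg2, Bh1, ... (list truncated; more exist).
White has legal moves and is not in check → neither.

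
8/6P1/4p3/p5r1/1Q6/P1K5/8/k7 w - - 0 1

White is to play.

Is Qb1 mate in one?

no

After Qb1: black king on a1; in check: yes, from the white queen on b1.
Black has 1 legal reply: Kxb1.
In check but a legal move exists → not checkmate.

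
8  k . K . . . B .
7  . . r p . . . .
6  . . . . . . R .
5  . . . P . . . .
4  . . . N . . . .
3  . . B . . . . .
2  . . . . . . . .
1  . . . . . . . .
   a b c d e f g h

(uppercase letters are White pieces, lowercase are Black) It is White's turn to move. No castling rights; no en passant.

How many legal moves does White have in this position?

White to move; king on c8.
In check: yes, from the black rook on c7.
Legal moves: Kd8, Kxc7.
Count: 2.

2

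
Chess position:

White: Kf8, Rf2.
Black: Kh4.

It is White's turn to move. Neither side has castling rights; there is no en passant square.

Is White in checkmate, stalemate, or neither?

White to move; white king on f8.
In check: no.
Legal moves for White: Kg8, Ke8, Kg7, Kf7, Ke7, Rf7, Rf6, Rf5, Rf4+, Rf3, Rh2+, Rg2, Re2, Rd2, Rc2, Rb2, Ra2, Rf1.
White has 18 legal moves and is not in check → neither.

neither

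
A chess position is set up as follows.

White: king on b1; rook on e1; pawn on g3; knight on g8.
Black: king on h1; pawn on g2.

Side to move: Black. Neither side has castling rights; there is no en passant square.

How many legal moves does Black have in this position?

Black to move; king on h1.
In check: yes, from the white rook on e1.
Legal moves: Kh2, g1=Q, g1=R, g1=B, g1=N.
Count: 5.

5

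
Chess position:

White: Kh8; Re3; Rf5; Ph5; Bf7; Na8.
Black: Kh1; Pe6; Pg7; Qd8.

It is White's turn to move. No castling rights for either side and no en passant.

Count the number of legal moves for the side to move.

4

White to move; king on h8.
In check: yes, from the black queen on d8.
Legal moves: Kh7, Kxg7, Bg8, Be8.
Count: 4.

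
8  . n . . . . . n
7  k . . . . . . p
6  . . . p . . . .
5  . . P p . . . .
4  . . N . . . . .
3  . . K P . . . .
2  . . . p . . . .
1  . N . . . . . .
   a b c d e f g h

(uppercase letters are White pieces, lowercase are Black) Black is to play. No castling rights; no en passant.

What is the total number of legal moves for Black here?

17

Black to move; king on a7.
In check: no.
Legal moves: Nf7, Ng6, Nd7, Nc6, Na6, Ka8, Kb7, Ka6, dxc5, dxc4, h6, d4+, d1=Q, d1=R, d1=B, d1=N+, h5.
Count: 17.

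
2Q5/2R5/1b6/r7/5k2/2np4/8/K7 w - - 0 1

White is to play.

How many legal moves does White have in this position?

White to move; king on a1.
In check: yes, from the black rook on a5.
Legal moves: Kb2.
Count: 1.

1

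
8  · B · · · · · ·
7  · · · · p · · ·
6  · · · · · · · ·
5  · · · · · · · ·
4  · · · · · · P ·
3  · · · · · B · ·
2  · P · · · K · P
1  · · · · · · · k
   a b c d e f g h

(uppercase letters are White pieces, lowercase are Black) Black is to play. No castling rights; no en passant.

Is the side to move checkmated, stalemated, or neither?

Black to move; black king on h1.
In check: yes, from the white bishop on f3.
King squares — g1: attacked by Kf2; g2: attacked by Kf2; h2: attacked by Bb8.
Legal moves for Black: none.
In check with no legal moves → checkmate.

checkmate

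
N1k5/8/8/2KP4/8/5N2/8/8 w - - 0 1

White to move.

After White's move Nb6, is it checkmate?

no

After Nb6: black king on c8; in check: yes, from the white knight on b6.
Black has 4 legal replies: Kd8, Kb8, Kc7, Kb7.
In check but a legal move exists → not checkmate.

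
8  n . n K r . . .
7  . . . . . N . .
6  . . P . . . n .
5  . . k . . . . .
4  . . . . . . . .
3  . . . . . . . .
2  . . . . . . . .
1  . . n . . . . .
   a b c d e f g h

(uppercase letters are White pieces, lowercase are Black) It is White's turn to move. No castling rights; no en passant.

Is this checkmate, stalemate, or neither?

White to move; white king on d8.
In check: yes, from the black rook on e8.
King squares — c7: attacked by Na8; d7: available; e7: attacked by Ng6; c8: attacked by Re8; e8: available.
Legal moves for White: Kxe8, Kd7.
White is in check but has 2 legal moves → neither.

neither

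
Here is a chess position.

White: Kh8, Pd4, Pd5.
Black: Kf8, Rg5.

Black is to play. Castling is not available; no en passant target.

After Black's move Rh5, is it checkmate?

After Rh5: white king on h8; in check: yes, from the black rook on h5.
King squares — g7: attacked by Kf8; h7: attacked by Rh5; g8: attacked by Kf8.
White has no legal moves → checkmate.

yes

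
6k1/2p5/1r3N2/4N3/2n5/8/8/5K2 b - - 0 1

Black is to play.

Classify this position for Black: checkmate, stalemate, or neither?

Black to move; black king on g8.
In check: yes, from the white knight on f6.
Legal moves for Black: Kh8, Kf8, Kg7, Rxf6+.
Black is in check but has 4 legal moves → neither.

neither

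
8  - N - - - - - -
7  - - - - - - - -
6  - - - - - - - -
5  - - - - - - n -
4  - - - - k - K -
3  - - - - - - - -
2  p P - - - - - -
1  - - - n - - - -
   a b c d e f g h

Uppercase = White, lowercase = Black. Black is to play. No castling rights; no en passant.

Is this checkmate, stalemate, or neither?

neither

Black to move; black king on e4.
In check: no.
Legal moves for Black: Nh7, Nf7, Ne6, Nh3, Nf3, Ke5, Kd5, Kd4, Ke3, Kd3, Ne3+, Nc3, Nf2+, Nxb2, a1=Q, a1=R, a1=B, a1=N.
Black has 18 legal moves and is not in check → neither.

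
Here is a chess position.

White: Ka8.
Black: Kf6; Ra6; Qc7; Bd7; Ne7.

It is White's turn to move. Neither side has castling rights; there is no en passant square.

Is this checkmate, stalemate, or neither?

White to move; white king on a8.
In check: yes, from the black rook on a6.
King squares — a7: attacked by Ra6; b7: attacked by Qc7; b8: attacked by Qc7.
Legal moves for White: none.
In check with no legal moves → checkmate.

checkmate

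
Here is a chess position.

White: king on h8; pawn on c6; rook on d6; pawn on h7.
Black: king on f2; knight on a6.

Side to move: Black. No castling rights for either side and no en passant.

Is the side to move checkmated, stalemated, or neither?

Black to move; black king on f2.
In check: no.
Legal moves for Black: Nb8, Nc7, Nc5, Nb4, Kg3, Kf3, Ke3, Kg2, Ke2, Kg1, Kf1, Ke1.
Black has 12 legal moves and is not in check → neither.

neither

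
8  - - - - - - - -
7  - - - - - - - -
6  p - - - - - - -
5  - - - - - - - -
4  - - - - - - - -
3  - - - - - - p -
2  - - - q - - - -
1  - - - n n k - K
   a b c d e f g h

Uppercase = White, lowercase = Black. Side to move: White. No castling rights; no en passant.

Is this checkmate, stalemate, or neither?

White to move; white king on h1.
In check: no.
King squares — g1: attacked by Kf1; g2: attacked by Ne1; h2: attacked by Qd2.
Legal moves for White: none.
Not in check and no legal moves → stalemate.

stalemate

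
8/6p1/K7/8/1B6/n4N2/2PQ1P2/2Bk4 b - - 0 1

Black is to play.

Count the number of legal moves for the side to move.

Black to move; king on d1.
In check: yes, from the white queen on d2.
Legal moves: none.
Count: 0.

0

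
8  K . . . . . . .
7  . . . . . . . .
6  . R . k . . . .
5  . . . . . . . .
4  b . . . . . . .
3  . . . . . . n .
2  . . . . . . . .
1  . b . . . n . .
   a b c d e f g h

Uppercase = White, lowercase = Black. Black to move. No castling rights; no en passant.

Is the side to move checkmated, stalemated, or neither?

Black to move; black king on d6.
In check: yes, from the white rook on b6.
Legal moves for Black: Ke7, Kd7, Kc7, Ke5, Kd5, Kc5, Bc6+.
Black is in check but has 7 legal moves → neither.

neither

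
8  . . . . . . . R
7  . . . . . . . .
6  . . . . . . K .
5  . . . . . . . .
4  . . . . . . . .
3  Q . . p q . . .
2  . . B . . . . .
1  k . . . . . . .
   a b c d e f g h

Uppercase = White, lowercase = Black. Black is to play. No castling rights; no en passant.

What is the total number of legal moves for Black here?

0

Black to move; king on a1.
In check: yes, from the white queen on a3.
Legal moves: none.
Count: 0.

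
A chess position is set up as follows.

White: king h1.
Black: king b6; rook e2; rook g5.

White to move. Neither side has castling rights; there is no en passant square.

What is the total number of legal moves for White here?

0

White to move; king on h1.
In check: no.
Legal moves: none.
Count: 0.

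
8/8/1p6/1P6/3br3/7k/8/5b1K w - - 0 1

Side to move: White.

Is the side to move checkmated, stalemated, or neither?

stalemate

White to move; white king on h1.
In check: no.
King squares — g1: attacked by Bd4; g2: attacked by Bf1; h2: attacked by Kh3.
Legal moves for White: none.
Not in check and no legal moves → stalemate.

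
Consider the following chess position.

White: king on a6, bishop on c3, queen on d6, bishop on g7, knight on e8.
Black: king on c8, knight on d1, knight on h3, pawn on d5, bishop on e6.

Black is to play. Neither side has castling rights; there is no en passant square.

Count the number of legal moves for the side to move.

14

Black to move; king on c8.
In check: no.
Legal moves: Bg8, Bf7, Bd7, Bf5, Bg4, Ng5, Nf4, Nhf2, Ng1, Ne3, Nxc3, Ndf2, Nb2, d4.
Count: 14.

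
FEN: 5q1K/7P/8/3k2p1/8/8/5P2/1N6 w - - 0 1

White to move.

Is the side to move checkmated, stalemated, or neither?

White to move; white king on h8.
In check: yes, from the black queen on f8.
King squares — g7: attacked by Qf8; h7: own pawn; g8: attacked by Qf8.
Legal moves for White: none.
In check with no legal moves → checkmate.

checkmate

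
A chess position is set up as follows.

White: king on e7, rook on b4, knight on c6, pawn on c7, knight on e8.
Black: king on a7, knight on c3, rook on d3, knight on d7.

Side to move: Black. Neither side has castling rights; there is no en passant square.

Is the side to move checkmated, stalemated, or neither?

neither

Black to move; black king on a7.
In check: yes, from the white knight on c6.
King squares — a6: available; b6: attacked by Rb4; b7: attacked by Rb4; a8: available; b8: attacked by Rb4.
Legal moves for Black: Ka8, Ka6.
Black is in check but has 2 legal moves → neither.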